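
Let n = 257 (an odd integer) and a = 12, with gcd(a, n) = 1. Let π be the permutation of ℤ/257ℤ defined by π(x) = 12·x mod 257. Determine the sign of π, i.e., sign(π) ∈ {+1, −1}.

Trace 96: π^k(96) = [96, 124, 203, 123, 191, 236, 5] for k=0..6.
The orbit structure of x ↦ 12x mod 257: 2 orbits of sizes [256, 1].
With 2 cycles on 257 points, sign = (−1)^{257−2} = -1.
Via Zolotarev, sign(π_{12}) = (12|257) = -1.

-1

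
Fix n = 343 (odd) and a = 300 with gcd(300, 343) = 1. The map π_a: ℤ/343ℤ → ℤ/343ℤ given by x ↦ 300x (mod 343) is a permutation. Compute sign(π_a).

-1

Orbit of 204 under x↦300x: [204, 146, 239, 13, 127, 27, 211]… (length divides ord_343(300)).
10 cycles of lengths [98, 98, 98, 14, 14, 14, 2, 2, 2, 1].
With 10 cycles on 343 points, sign = (−1)^{343−10} = -1.
The Jacobi symbol (300|343) = -1 (Zolotarev) agrees.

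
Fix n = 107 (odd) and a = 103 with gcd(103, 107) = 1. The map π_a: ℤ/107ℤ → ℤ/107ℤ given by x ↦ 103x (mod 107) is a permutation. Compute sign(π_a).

-1

Trace 24: π^k(24) = [24, 11, 63, 69, 45, 34, 78] for k=0..6.
2 cycles of lengths [106, 1].
sign(π) = (−1)^{n − #cycles} = (−1)^{107−2} = (−1)^105 = -1.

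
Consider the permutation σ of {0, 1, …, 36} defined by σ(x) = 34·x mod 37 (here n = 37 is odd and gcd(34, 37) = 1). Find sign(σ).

+1

Trace 1: π^k(1) = [1, 34, 9, 10, 7, 16, 26] for k=0..6.
Cycle lengths of π_34 on ℤ/37ℤ: [9, 9, 9, 9, 1]; 5 cycles in total.
sign(π) = (−1)^{n − #cycles} = (−1)^{37−5} = (−1)^32 = +1.
Via Zolotarev, sign(π_{34}) = (34|37) = +1.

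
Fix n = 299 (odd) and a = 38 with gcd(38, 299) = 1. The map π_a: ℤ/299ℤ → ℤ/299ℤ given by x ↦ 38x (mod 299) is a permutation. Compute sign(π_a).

Start at x=129: 129 → 118 → 298 → 261 → 51 → 144 → 90 → … (one orbit).
20 cycles of lengths [22, 22, 22, 22, 22, 22, 22, 22, 22, 22, 22, 22, 22, 2, 2, 2, 2, 2, 2, 1].
With 20 cycles on 299 points, sign = (−1)^{299−20} = -1.
Via Zolotarev, sign(π_{38}) = (38|299) = -1.

-1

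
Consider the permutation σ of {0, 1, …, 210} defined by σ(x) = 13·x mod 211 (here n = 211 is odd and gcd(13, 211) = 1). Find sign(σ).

Trace 64: π^k(64) = [64, 199, 55, 82, 11, 143, 171] for k=0..6.
π_13 has 7 disjoint cycles with lengths [35, 35, 35, 35, 35, 35, 1] on {0,…,210}.
211 − 7 = 204 transpositions; sign(π) = (−1)^204 = +1.
Zolotarev: (13|211) = +1, matching the cycle-count sign.

+1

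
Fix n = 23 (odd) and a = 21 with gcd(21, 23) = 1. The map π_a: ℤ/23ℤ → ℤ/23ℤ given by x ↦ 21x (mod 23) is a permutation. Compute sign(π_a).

Trace 13: π^k(13) = [13, 20, 6, 11, 1, 21, 4] for k=0..6.
Cycle type of π: 22 + 1; total 2 cycles.
2 cycles on 23: each ℓ→(−1)^(ℓ−1), product (−1)^21 = -1.
Via Zolotarev, sign(π_{21}) = (21|23) = -1.

-1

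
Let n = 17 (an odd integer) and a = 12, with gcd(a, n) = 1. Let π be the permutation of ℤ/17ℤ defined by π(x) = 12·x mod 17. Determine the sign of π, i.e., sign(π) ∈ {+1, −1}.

Orbit of 12 under x↦12x: [12, 8, 11, 13, 3, 2, 7]… (length divides ord_17(12)).
π_12 has 2 disjoint cycles with lengths [16, 1] on {0,…,16}.
Σ(ℓ_i−1) = 17−2 = 15; sign = (−1)^15 = -1.

-1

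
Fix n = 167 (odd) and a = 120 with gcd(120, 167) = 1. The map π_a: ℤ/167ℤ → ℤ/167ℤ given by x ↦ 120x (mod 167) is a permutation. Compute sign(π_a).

-1

Orbit of 15 under x↦120x: [15, 130, 69, 97, 117, 12, 104]… (length divides ord_167(120)).
2 cycles of lengths [166, 1].
n − c = 167 − 2 = 165; sign = (−1)^165 = -1.
Check: (120/167) = -1 by Zolotarev.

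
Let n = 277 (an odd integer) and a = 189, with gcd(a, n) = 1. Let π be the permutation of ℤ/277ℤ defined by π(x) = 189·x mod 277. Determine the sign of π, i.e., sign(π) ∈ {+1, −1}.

+1

Start at x=189: 189 → 265 → 225 → 144 → 70 → 211 → 268 → … (one orbit).
Cycle lengths of π_189 on ℤ/277ℤ: [138, 138, 1]; 3 cycles in total.
sign(π) = (−1)^{n − #cycles} = (−1)^{277−3} = (−1)^274 = +1.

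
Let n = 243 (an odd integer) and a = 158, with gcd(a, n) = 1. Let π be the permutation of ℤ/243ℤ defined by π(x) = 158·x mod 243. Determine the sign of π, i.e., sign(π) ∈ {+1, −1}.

-1

Orbit of 58 under x↦158x: [58, 173, 118, 176, 106, 224, 157]… (length divides ord_243(158)).
Cycle lengths of π_158 on ℤ/243ℤ: [162, 54, 18, 6, 2, 1]; 6 cycles in total.
Σ(ℓ_i−1) = 243−6 = 237; sign = (−1)^237 = -1.
Via Zolotarev, sign(π_{158}) = (158|243) = -1.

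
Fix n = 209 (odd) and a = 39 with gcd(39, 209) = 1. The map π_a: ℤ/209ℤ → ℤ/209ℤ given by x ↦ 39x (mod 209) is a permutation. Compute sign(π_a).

Trace 96: π^k(96) = [96, 191, 134, 1, 39, 58, 172] for k=0..6.
π_39 has 38 disjoint cycles with lengths [10, 10, 10, 10, 10, 10, 10, 10, 10, 10, 10, 10, 10, 10, 10, 10, 10, 10, 10, 1, 1, 1, 1, 1, 1, 1, 1, 1, 1, 1, 1, 1, 1, 1, 1, 1, 1, 1] on {0,…,208}.
Σ(ℓ_i−1) = 209−38 = 171; sign = (−1)^171 = -1.
Zolotarev: (39|209) = -1, matching the cycle-count sign.

-1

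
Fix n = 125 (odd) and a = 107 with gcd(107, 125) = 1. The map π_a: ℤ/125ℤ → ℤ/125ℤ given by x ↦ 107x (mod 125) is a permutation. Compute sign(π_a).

-1

Orbit of 1 under x↦107x: [1, 107, 74, 43, 101, 57, 99]… (length divides ord_125(107)).
12 cycles of lengths [20, 20, 20, 20, 20, 4, 4, 4, 4, 4, 4, 1].
With 12 cycles on 125 points, sign = (−1)^{125−12} = -1.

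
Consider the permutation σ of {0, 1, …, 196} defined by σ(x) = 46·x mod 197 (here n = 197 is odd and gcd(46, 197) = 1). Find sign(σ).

Orbit of 127 under x↦46x: [127, 129, 24, 119, 155, 38, 172]… (length divides ord_197(46)).
Decompose π into cycles: lengths [196, 1] (2 cycles, including the fixed point 0).
197 − 2 = 195 transpositions; sign(π) = (−1)^195 = -1.

-1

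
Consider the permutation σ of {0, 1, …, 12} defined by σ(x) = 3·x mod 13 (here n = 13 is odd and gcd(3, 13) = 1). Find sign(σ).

+1

Start at x=3: 3 → 9 → 1 → 3 (one orbit).
Cycle type of π: 3×4 + 1; total 5 cycles.
13 − 5 = 8 transpositions; sign(π) = (−1)^8 = +1.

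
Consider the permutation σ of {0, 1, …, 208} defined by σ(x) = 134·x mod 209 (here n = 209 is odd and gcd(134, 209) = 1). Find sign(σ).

-1

Trace 20: π^k(20) = [20, 172, 58, 39, 1, 134, 191] for k=0..6.
Cycle type of π: 10×19 + 1×19; total 38 cycles.
With 38 cycles on 209 points, sign = (−1)^{209−38} = -1.
Via Zolotarev, sign(π_{134}) = (134|209) = -1.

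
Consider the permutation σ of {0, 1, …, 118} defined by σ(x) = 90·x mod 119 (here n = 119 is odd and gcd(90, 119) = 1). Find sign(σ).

+1

Start at x=50: 50 → 97 → 43 → 62 → 106 → 20 → 15 → … (one orbit).
Cycle lengths of π_90 on ℤ/119ℤ: [16, 16, 16, 16, 16, 16, 16, 2, 2, 2, 1]; 11 cycles in total.
Σ(ℓ_i−1) = 119−11 = 108; sign = (−1)^108 = +1.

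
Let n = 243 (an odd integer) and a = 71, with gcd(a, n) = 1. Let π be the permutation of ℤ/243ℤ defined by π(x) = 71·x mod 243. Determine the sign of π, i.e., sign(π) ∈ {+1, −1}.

Orbit of 1 under x↦71x: [1, 71, 181, 215, 199, 35, 55]… (length divides ord_243(71)).
The orbit structure of x ↦ 71x mod 243: 14 orbits of sizes [54, 54, 54, 18, 18, 18, 6, 6, 6, 2, 2, 2, 2, 1].
Σ(ℓ_i−1) = 243−14 = 229; sign = (−1)^229 = -1.
Check: (71/243) = -1 by Zolotarev.

-1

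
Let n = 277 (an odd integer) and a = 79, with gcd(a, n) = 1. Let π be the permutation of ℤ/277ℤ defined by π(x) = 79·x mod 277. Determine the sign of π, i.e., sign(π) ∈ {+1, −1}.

Trace 30: π^k(30) = [30, 154, 255, 201, 90, 185, 211] for k=0..6.
Decompose π into cycles: lengths [69, 69, 69, 69, 1] (5 cycles, including the fixed point 0).
277 − 5 = 272 transpositions; sign(π) = (−1)^272 = +1.
Via Zolotarev, sign(π_{79}) = (79|277) = +1.

+1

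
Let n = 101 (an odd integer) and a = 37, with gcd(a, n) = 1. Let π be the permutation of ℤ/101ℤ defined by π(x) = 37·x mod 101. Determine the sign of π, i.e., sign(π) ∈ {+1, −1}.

+1

Orbit of 95 under x↦37x: [95, 81, 68, 92, 71, 1, 37]… (length divides ord_101(37)).
The orbit structure of x ↦ 37x mod 101: 5 orbits of sizes [25, 25, 25, 25, 1].
With 5 cycles on 101 points, sign = (−1)^{101−5} = +1.
Via Zolotarev, sign(π_{37}) = (37|101) = +1.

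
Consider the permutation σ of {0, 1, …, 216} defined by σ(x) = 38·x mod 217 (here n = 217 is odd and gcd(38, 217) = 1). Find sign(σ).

-1

Start at x=173: 173 → 64 → 45 → 191 → 97 → 214 → 103 → … (one orbit).
π_38 has 10 disjoint cycles with lengths [30, 30, 30, 30, 30, 30, 15, 15, 6, 1] on {0,…,216}.
sign(π) = (−1)^{n − #cycles} = (−1)^{217−10} = (−1)^207 = -1.
Via Zolotarev, sign(π_{38}) = (38|217) = -1.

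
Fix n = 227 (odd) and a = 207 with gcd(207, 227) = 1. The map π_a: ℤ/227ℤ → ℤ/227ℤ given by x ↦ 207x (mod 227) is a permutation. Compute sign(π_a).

+1

Trace 1: π^k(1) = [1, 207, 173, 172, 192, 19, 74] for k=0..6.
Cycle type of π: 113×2 + 1; total 3 cycles.
n − c = 227 − 3 = 224; sign = (−1)^224 = +1.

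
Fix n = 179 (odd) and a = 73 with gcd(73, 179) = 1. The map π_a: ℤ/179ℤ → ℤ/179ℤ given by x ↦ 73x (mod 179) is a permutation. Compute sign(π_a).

-1

Start at x=109: 109 → 81 → 6 → 80 → 112 → 121 → 62 → … (one orbit).
Decompose π into cycles: lengths [178, 1] (2 cycles, including the fixed point 0).
179 − 2 = 177 transpositions; sign(π) = (−1)^177 = -1.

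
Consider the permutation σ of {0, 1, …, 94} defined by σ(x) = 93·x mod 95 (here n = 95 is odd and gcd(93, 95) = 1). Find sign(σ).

-1

Start at x=49: 49 → 92 → 6 → 83 → 24 → 47 → 1 → … (one orbit).
6 cycles of lengths [36, 36, 9, 9, 4, 1].
n − c = 95 − 6 = 89; sign = (−1)^89 = -1.
Check: (93/95) = -1 by Zolotarev.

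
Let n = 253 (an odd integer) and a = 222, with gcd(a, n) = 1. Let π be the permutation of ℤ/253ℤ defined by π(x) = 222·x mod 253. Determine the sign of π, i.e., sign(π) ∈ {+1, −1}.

Start at x=149: 149 → 188 → 244 → 26 → 206 → 192 → 120 → … (one orbit).
Decompose π into cycles: lengths [110, 110, 22, 10, 1] (5 cycles, including the fixed point 0).
With 5 cycles on 253 points, sign = (−1)^{253−5} = +1.
Check: (222/253) = +1 by Zolotarev.

+1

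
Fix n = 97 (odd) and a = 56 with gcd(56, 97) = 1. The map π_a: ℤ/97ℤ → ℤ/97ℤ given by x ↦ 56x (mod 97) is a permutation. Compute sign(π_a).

-1

Trace 4: π^k(4) = [4, 30, 31, 87, 22, 68, 25] for k=0..6.
Cycle type of π: 96 + 1; total 2 cycles.
Σ(ℓ_i−1) = 97−2 = 95; sign = (−1)^95 = -1.
(56|97)_J = -1 (Zolotarev's lemma cross-check).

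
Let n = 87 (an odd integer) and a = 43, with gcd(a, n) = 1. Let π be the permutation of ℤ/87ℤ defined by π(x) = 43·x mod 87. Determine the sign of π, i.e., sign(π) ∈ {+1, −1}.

-1

Start at x=55: 55 → 16 → 79 → 4 → 85 → 1 → 43 → … (one orbit).
π_43 has 6 disjoint cycles with lengths [28, 28, 28, 1, 1, 1] on {0,…,86}.
n − c = 87 − 6 = 81; sign = (−1)^81 = -1.
The Jacobi symbol (43|87) = -1 (Zolotarev) agrees.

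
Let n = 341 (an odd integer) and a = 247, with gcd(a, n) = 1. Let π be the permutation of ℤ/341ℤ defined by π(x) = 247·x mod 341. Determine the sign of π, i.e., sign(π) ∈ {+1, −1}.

-1

Orbit of 309 under x↦247x: [309, 280, 278, 125, 185, 1, 247]… (length divides ord_341(247)).
The orbit structure of x ↦ 247x mod 341: 48 orbits of sizes [10, 10, 10, 10, 10, 10, 10, 10, 10, 10, 10, 10, 10, 10, 10, 10, 10, 10, 10, 10, 10, 10, 10, 10, 10, 10, 10, 10, 10, 10, 5, 5, 2, 2, 2, 2, 2, 2, 2, 2, 2, 2, 2, 2, 2, 2, 2, 1].
With 48 cycles on 341 points, sign = (−1)^{341−48} = -1.
The Jacobi symbol (247|341) = -1 (Zolotarev) agrees.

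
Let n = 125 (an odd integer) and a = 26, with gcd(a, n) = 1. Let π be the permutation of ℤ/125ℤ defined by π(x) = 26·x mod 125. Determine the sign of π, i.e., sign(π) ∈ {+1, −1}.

Orbit of 76 under x↦26x: [76, 101, 1, 26, 51]… (length divides ord_125(26)).
Cycle lengths of π_26 on ℤ/125ℤ: [5, 5, 5, 5, 5, 5, 5, 5, 5, 5, 5, 5, 5, 5, 5, 5, 5, 5, 5, 5, 1, 1, 1, 1, 1, 1, 1, 1, 1, 1, 1, 1, 1, 1, 1, 1, 1, 1, 1, 1, 1, 1, 1, 1, 1]; 45 cycles in total.
sign(π) = (−1)^{n − #cycles} = (−1)^{125−45} = (−1)^80 = +1.

+1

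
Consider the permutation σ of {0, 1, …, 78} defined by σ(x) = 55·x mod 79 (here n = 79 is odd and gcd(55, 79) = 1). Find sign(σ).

Orbit of 55 under x↦55x: [55, 23, 1]… (length divides ord_79(55)).
The orbit structure of x ↦ 55x mod 79: 27 orbits of sizes [3, 3, 3, 3, 3, 3, 3, 3, 3, 3, 3, 3, 3, 3, 3, 3, 3, 3, 3, 3, 3, 3, 3, 3, 3, 3, 1].
27 cycles on 79: each ℓ→(−1)^(ℓ−1), product (−1)^52 = +1.

+1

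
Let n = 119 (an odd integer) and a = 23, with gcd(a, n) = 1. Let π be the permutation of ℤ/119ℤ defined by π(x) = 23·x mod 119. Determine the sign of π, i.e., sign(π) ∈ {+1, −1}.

-1

Orbit of 36 under x↦23x: [36, 114, 4, 92, 93, 116, 50]… (length divides ord_119(23)).
The orbit structure of x ↦ 23x mod 119: 6 orbits of sizes [48, 48, 16, 3, 3, 1].
With 6 cycles on 119 points, sign = (−1)^{119−6} = -1.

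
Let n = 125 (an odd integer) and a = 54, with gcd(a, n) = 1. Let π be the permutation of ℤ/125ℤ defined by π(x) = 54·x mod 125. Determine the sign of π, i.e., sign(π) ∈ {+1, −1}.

+1

Trace 1: π^k(1) = [1, 54, 41, 89, 56, 24, 46] for k=0..6.
Cycle lengths of π_54 on ℤ/125ℤ: [50, 50, 10, 10, 2, 2, 1]; 7 cycles in total.
7 cycles on 125: each ℓ→(−1)^(ℓ−1), product (−1)^118 = +1.
Via Zolotarev, sign(π_{54}) = (54|125) = +1.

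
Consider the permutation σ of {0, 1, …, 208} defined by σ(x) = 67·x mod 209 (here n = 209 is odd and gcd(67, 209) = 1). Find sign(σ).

-1

Orbit of 122 under x↦67x: [122, 23, 78, 1, 67, 100, 12]… (length divides ord_209(67)).
π_67 has 22 disjoint cycles with lengths [18, 18, 18, 18, 18, 18, 18, 18, 18, 18, 18, 1, 1, 1, 1, 1, 1, 1, 1, 1, 1, 1] on {0,…,208}.
sign(π) = (−1)^{n − #cycles} = (−1)^{209−22} = (−1)^187 = -1.
(67|209)_J = -1 (Zolotarev's lemma cross-check).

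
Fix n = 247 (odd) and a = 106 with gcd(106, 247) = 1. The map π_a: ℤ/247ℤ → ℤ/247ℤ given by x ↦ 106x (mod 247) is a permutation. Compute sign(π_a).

Trace 77: π^k(77) = [77, 11, 178, 96, 49, 7, 1] for k=0..6.
Cycle lengths of π_106 on ℤ/247ℤ: [12, 12, 12, 12, 12, 12, 12, 12, 12, 12, 12, 12, 12, 12, 12, 12, 12, 12, 12, 3, 3, 3, 3, 3, 3, 1]; 26 cycles in total.
sign(π) = (−1)^{n − #cycles} = (−1)^{247−26} = (−1)^221 = -1.

-1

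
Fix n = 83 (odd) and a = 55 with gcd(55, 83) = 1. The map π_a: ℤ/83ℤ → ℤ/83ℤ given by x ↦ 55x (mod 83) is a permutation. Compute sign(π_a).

Orbit of 45 under x↦55x: [45, 68, 5, 26, 19, 49, 39]… (length divides ord_83(55)).
Decompose π into cycles: lengths [82, 1] (2 cycles, including the fixed point 0).
83 − 2 = 81 transpositions; sign(π) = (−1)^81 = -1.
Zolotarev: (55|83) = -1, matching the cycle-count sign.

-1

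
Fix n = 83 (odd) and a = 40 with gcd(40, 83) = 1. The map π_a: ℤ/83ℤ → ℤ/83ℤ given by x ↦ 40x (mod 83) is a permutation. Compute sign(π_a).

+1

Orbit of 1 under x↦40x: [1, 40, 23, 7, 31, 78, 49]… (length divides ord_83(40)).
Cycle lengths of π_40 on ℤ/83ℤ: [41, 41, 1]; 3 cycles in total.
Σ(ℓ_i−1) = 83−3 = 80; sign = (−1)^80 = +1.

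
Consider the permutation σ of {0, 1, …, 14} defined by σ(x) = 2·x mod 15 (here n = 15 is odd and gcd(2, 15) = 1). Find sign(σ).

+1

Trace 2: π^k(2) = [2, 4, 8, 1] for k=0..3.
π_2 has 5 disjoint cycles with lengths [4, 4, 4, 2, 1] on {0,…,14}.
With 5 cycles on 15 points, sign = (−1)^{15−5} = +1.
Zolotarev: (2|15) = +1, matching the cycle-count sign.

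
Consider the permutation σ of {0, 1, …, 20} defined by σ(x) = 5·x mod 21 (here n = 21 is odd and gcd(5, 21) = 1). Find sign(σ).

+1

Start at x=1: 1 → 5 → 4 → 20 → 16 → 17 → 1 (one orbit).
Cycle type of π: 6×3 + 2 + 1; total 5 cycles.
5 cycles on 21: each ℓ→(−1)^(ℓ−1), product (−1)^16 = +1.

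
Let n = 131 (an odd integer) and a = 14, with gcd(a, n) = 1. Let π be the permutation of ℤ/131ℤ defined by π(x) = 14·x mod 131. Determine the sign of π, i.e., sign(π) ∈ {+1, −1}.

-1

Orbit of 69 under x↦14x: [69, 49, 31, 41, 50, 45, 106]… (length divides ord_131(14)).
π_14 has 2 disjoint cycles with lengths [130, 1] on {0,…,130}.
sign(π) = (−1)^{n − #cycles} = (−1)^{131−2} = (−1)^129 = -1.
The Jacobi symbol (14|131) = -1 (Zolotarev) agrees.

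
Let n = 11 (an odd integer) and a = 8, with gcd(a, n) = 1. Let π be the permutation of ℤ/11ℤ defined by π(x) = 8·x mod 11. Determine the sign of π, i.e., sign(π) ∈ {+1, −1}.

Trace 5: π^k(5) = [5, 7, 1, 8, 9, 6, 4] for k=0..6.
The orbit structure of x ↦ 8x mod 11: 2 orbits of sizes [10, 1].
n − c = 11 − 2 = 9; sign = (−1)^9 = -1.

-1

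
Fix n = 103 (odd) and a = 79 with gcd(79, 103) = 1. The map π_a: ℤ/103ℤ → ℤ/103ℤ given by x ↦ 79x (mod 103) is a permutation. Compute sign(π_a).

Start at x=23: 23 → 66 → 64 → 9 → 93 → 34 → 8 → … (one orbit).
Cycle lengths of π_79 on ℤ/103ℤ: [17, 17, 17, 17, 17, 17, 1]; 7 cycles in total.
103 − 7 = 96 transpositions; sign(π) = (−1)^96 = +1.

+1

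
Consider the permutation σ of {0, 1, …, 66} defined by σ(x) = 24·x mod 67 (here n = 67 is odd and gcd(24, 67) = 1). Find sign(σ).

+1

Orbit of 22 under x↦24x: [22, 59, 9, 15, 25, 64, 62]… (length divides ord_67(24)).
7 cycles of lengths [11, 11, 11, 11, 11, 11, 1].
n − c = 67 − 7 = 60; sign = (−1)^60 = +1.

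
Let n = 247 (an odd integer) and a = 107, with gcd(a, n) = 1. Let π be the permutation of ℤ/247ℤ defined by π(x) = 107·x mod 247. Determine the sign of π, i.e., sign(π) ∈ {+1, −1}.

-1

Start at x=107: 107 → 87 → 170 → 159 → 217 → 1 → 107 (one orbit).
The orbit structure of x ↦ 107x mod 247: 44 orbits of sizes [6, 6, 6, 6, 6, 6, 6, 6, 6, 6, 6, 6, 6, 6, 6, 6, 6, 6, 6, 6, 6, 6, 6, 6, 6, 6, 6, 6, 6, 6, 6, 6, 6, 6, 6, 6, 6, 6, 6, 3, 3, 3, 3, 1].
Σ(ℓ_i−1) = 247−44 = 203; sign = (−1)^203 = -1.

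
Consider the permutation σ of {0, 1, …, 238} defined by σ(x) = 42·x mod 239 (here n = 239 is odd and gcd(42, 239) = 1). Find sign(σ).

-1

Start at x=94: 94 → 124 → 189 → 51 → 230 → 100 → 137 → … (one orbit).
Decompose π into cycles: lengths [238, 1] (2 cycles, including the fixed point 0).
sign(π) = (−1)^{n − #cycles} = (−1)^{239−2} = (−1)^237 = -1.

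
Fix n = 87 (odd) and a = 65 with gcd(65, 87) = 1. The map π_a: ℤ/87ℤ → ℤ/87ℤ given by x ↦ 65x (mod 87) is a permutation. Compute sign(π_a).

Trace 23: π^k(23) = [23, 16, 83, 1, 65, 49, 53] for k=0..6.
Cycle lengths of π_65 on ℤ/87ℤ: [14, 14, 14, 14, 7, 7, 7, 7, 2, 1]; 10 cycles in total.
10 cycles on 87: each ℓ→(−1)^(ℓ−1), product (−1)^77 = -1.
Zolotarev: (65|87) = -1, matching the cycle-count sign.

-1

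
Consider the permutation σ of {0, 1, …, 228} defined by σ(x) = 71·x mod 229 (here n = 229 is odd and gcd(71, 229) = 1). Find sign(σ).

+1

Start at x=70: 70 → 161 → 210 → 25 → 172 → 75 → 58 → … (one orbit).
Decompose π into cycles: lengths [114, 114, 1] (3 cycles, including the fixed point 0).
n − c = 229 − 3 = 226; sign = (−1)^226 = +1.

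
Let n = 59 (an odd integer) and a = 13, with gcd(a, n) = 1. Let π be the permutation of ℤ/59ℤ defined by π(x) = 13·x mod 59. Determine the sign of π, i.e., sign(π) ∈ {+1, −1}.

-1

Trace 19: π^k(19) = [19, 11, 25, 30, 36, 55, 7] for k=0..6.
π_13 has 2 disjoint cycles with lengths [58, 1] on {0,…,58}.
With 2 cycles on 59 points, sign = (−1)^{59−2} = -1.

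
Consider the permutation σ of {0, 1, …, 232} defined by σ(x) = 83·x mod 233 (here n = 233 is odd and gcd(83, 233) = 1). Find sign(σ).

Trace 226: π^k(226) = [226, 118, 8, 198, 124, 40, 58] for k=0..6.
Decompose π into cycles: lengths [232, 1] (2 cycles, including the fixed point 0).
sign(π) = (−1)^{n − #cycles} = (−1)^{233−2} = (−1)^231 = -1.
Via Zolotarev, sign(π_{83}) = (83|233) = -1.

-1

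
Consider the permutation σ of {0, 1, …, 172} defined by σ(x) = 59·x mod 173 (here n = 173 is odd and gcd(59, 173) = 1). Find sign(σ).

Start at x=100: 100 → 18 → 24 → 32 → 158 → 153 → 31 → … (one orbit).
Decompose π into cycles: lengths [172, 1] (2 cycles, including the fixed point 0).
With 2 cycles on 173 points, sign = (−1)^{173−2} = -1.

-1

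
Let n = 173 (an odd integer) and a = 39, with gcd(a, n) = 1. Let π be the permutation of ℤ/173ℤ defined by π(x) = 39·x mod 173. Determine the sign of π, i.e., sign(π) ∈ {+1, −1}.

Trace 22: π^k(22) = [22, 166, 73, 79, 140, 97, 150] for k=0..6.
π_39 has 2 disjoint cycles with lengths [172, 1] on {0,…,172}.
173 − 2 = 171 transpositions; sign(π) = (−1)^171 = -1.

-1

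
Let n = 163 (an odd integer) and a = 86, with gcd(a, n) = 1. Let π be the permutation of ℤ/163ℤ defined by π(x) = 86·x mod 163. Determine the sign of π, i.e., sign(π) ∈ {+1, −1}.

-1

Trace 30: π^k(30) = [30, 135, 37, 85, 138, 132, 105] for k=0..6.
Cycle type of π: 54×3 + 1; total 4 cycles.
Σ(ℓ_i−1) = 163−4 = 159; sign = (−1)^159 = -1.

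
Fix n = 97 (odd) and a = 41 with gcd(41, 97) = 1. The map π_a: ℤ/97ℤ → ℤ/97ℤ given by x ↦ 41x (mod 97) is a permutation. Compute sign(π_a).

-1

Trace 35: π^k(35) = [35, 77, 53, 39, 47, 84, 49] for k=0..6.
2 cycles of lengths [96, 1].
sign(π) = (−1)^{n − #cycles} = (−1)^{97−2} = (−1)^95 = -1.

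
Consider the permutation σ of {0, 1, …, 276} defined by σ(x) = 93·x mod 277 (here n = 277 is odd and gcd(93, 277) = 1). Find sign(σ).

Trace 45: π^k(45) = [45, 30, 20, 198, 132, 88, 151] for k=0..6.
The orbit structure of x ↦ 93x mod 277: 2 orbits of sizes [276, 1].
Σ(ℓ_i−1) = 277−2 = 275; sign = (−1)^275 = -1.
Zolotarev: (93|277) = -1, matching the cycle-count sign.

-1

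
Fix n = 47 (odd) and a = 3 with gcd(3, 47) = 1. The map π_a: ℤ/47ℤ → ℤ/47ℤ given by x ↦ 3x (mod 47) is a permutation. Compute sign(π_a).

+1

Start at x=24: 24 → 25 → 28 → 37 → 17 → 4 → 12 → … (one orbit).
π_3 has 3 disjoint cycles with lengths [23, 23, 1] on {0,…,46}.
With 3 cycles on 47 points, sign = (−1)^{47−3} = +1.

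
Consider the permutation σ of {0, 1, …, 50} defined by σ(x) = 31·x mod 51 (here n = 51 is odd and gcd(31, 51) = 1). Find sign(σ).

Trace 7: π^k(7) = [7, 13, 46, 49, 40, 16, 37] for k=0..6.
The orbit structure of x ↦ 31x mod 51: 6 orbits of sizes [16, 16, 16, 1, 1, 1].
With 6 cycles on 51 points, sign = (−1)^{51−6} = -1.
Check: (31/51) = -1 by Zolotarev.

-1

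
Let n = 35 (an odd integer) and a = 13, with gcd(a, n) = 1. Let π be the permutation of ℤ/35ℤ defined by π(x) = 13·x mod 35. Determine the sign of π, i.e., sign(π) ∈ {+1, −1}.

+1

Start at x=27: 27 → 1 → 13 → 29 → 27 (one orbit).
Decompose π into cycles: lengths [4, 4, 4, 4, 4, 4, 4, 2, 2, 2, 1] (11 cycles, including the fixed point 0).
11 cycles on 35: each ℓ→(−1)^(ℓ−1), product (−1)^24 = +1.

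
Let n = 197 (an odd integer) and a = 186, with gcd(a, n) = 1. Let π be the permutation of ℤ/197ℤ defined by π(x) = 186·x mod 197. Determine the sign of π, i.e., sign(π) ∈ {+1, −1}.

Start at x=105: 105 → 27 → 97 → 115 → 114 → 125 → 4 → … (one orbit).
Cycle type of π: 196 + 1; total 2 cycles.
sign(π) = (−1)^{n − #cycles} = (−1)^{197−2} = (−1)^195 = -1.
Via Zolotarev, sign(π_{186}) = (186|197) = -1.

-1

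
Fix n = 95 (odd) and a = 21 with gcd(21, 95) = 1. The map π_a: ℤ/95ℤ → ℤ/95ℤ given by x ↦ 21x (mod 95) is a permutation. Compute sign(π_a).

Trace 51: π^k(51) = [51, 26, 71, 66, 56, 36, 91] for k=0..6.
Cycle lengths of π_21 on ℤ/95ℤ: [18, 18, 18, 18, 18, 1, 1, 1, 1, 1]; 10 cycles in total.
10 cycles on 95: each ℓ→(−1)^(ℓ−1), product (−1)^85 = -1.
Via Zolotarev, sign(π_{21}) = (21|95) = -1.

-1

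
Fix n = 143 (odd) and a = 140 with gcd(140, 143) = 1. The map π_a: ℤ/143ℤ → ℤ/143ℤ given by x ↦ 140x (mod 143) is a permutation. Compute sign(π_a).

Start at x=133: 133 → 30 → 53 → 127 → 48 → 142 → 3 → … (one orbit).
Cycle type of π: 30×4 + 10 + 6×2 + 1; total 8 cycles.
143 − 8 = 135 transpositions; sign(π) = (−1)^135 = -1.

-1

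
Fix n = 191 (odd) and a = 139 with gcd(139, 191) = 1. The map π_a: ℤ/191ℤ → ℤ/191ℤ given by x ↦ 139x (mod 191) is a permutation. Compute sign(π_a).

-1

Trace 36: π^k(36) = [36, 38, 125, 185, 121, 11, 1] for k=0..6.
Cycle lengths of π_139 on ℤ/191ℤ: [38, 38, 38, 38, 38, 1]; 6 cycles in total.
Σ(ℓ_i−1) = 191−6 = 185; sign = (−1)^185 = -1.
Check: (139/191) = -1 by Zolotarev.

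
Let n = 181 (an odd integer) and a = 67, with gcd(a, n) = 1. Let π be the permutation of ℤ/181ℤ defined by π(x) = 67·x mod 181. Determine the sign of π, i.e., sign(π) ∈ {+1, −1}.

Trace 1: π^k(1) = [1, 67, 145, 122, 29, 133, 42] for k=0..6.
Decompose π into cycles: lengths [30, 30, 30, 30, 30, 30, 1] (7 cycles, including the fixed point 0).
Σ(ℓ_i−1) = 181−7 = 174; sign = (−1)^174 = +1.
The Jacobi symbol (67|181) = +1 (Zolotarev) agrees.

+1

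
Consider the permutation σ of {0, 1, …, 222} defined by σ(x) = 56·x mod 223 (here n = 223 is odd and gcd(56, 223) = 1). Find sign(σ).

Trace 60: π^k(60) = [60, 15, 171, 210, 164, 41, 66] for k=0..6.
7 cycles of lengths [37, 37, 37, 37, 37, 37, 1].
Σ(ℓ_i−1) = 223−7 = 216; sign = (−1)^216 = +1.

+1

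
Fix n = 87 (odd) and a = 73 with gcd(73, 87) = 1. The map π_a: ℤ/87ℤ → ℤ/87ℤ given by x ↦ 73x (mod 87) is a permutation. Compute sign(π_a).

-1

Start at x=4: 4 → 31 → 1 → 73 → 22 → 40 → 49 → … (one orbit).
Decompose π into cycles: lengths [28, 28, 28, 1, 1, 1] (6 cycles, including the fixed point 0).
sign(π) = (−1)^{n − #cycles} = (−1)^{87−6} = (−1)^81 = -1.
Via Zolotarev, sign(π_{73}) = (73|87) = -1.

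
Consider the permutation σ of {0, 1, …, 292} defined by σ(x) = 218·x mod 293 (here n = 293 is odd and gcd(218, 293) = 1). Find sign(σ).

Trace 132: π^k(132) = [132, 62, 38, 80, 153, 245, 84] for k=0..6.
Cycle lengths of π_218 on ℤ/293ℤ: [292, 1]; 2 cycles in total.
Σ(ℓ_i−1) = 293−2 = 291; sign = (−1)^291 = -1.
The Jacobi symbol (218|293) = -1 (Zolotarev) agrees.

-1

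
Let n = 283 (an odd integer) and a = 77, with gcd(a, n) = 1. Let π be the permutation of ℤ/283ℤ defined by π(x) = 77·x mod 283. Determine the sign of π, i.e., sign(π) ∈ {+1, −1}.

+1

Start at x=246: 246 → 264 → 235 → 266 → 106 → 238 → 214 → … (one orbit).
Decompose π into cycles: lengths [141, 141, 1] (3 cycles, including the fixed point 0).
283 − 3 = 280 transpositions; sign(π) = (−1)^280 = +1.
(77|283)_J = +1 (Zolotarev's lemma cross-check).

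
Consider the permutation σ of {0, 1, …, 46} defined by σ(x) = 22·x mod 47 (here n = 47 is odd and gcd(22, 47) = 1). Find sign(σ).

Trace 31: π^k(31) = [31, 24, 11, 7, 13, 4, 41] for k=0..6.
2 cycles of lengths [46, 1].
With 2 cycles on 47 points, sign = (−1)^{47−2} = -1.

-1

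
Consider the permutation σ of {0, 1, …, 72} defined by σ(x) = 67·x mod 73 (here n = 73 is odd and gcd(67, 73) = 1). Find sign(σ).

+1

Start at x=50: 50 → 65 → 48 → 4 → 49 → 71 → 12 → … (one orbit).
Cycle lengths of π_67 on ℤ/73ℤ: [36, 36, 1]; 3 cycles in total.
With 3 cycles on 73 points, sign = (−1)^{73−3} = +1.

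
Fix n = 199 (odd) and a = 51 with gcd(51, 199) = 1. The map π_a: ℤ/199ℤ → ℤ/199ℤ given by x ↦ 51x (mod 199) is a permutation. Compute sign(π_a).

+1

Trace 111: π^k(111) = [111, 89, 161, 52, 65, 131, 114] for k=0..6.
The orbit structure of x ↦ 51x mod 199: 3 orbits of sizes [99, 99, 1].
sign(π) = (−1)^{n − #cycles} = (−1)^{199−3} = (−1)^196 = +1.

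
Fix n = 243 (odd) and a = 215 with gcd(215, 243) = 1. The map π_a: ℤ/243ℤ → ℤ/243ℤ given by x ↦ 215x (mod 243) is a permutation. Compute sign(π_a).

Trace 109: π^k(109) = [109, 107, 163, 53, 217, 242, 28] for k=0..6.
π_215 has 32 disjoint cycles with lengths [18, 18, 18, 18, 18, 18, 18, 18, 18, 6, 6, 6, 6, 6, 6, 6, 6, 6, 2, 2, 2, 2, 2, 2, 2, 2, 2, 2, 2, 2, 2, 1] on {0,…,242}.
32 cycles on 243: each ℓ→(−1)^(ℓ−1), product (−1)^211 = -1.

-1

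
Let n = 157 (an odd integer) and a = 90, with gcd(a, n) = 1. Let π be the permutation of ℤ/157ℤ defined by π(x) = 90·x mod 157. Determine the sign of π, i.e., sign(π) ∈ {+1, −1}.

+1

Trace 82: π^k(82) = [82, 1, 90, 93, 49, 14, 4] for k=0..6.
π_90 has 7 disjoint cycles with lengths [26, 26, 26, 26, 26, 26, 1] on {0,…,156}.
157 − 7 = 150 transpositions; sign(π) = (−1)^150 = +1.
Via Zolotarev, sign(π_{90}) = (90|157) = +1.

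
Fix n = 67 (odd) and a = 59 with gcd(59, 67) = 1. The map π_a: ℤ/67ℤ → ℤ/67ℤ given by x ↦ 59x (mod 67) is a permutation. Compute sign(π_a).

Orbit of 15 under x↦59x: [15, 14, 22, 25, 1, 59, 64]… (length divides ord_67(59)).
The orbit structure of x ↦ 59x mod 67: 7 orbits of sizes [11, 11, 11, 11, 11, 11, 1].
With 7 cycles on 67 points, sign = (−1)^{67−7} = +1.

+1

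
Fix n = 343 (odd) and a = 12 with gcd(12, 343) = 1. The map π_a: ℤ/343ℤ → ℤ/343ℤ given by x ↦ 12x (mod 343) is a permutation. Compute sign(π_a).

Orbit of 187 under x↦12x: [187, 186, 174, 30, 17, 204, 47]… (length divides ord_343(12)).
Decompose π into cycles: lengths [294, 42, 6, 1] (4 cycles, including the fixed point 0).
With 4 cycles on 343 points, sign = (−1)^{343−4} = -1.
Via Zolotarev, sign(π_{12}) = (12|343) = -1.

-1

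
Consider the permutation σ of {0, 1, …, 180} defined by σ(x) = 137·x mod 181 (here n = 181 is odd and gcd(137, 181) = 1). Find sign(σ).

Trace 25: π^k(25) = [25, 167, 73, 46, 148, 4, 5] for k=0..6.
The orbit structure of x ↦ 137x mod 181: 3 orbits of sizes [90, 90, 1].
sign(π) = (−1)^{n − #cycles} = (−1)^{181−3} = (−1)^178 = +1.
Via Zolotarev, sign(π_{137}) = (137|181) = +1.

+1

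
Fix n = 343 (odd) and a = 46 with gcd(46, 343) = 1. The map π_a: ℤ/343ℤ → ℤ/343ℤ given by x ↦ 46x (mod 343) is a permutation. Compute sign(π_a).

+1

Start at x=121: 121 → 78 → 158 → 65 → 246 → 340 → 205 → … (one orbit).
7 cycles of lengths [147, 147, 21, 21, 3, 3, 1].
343 − 7 = 336 transpositions; sign(π) = (−1)^336 = +1.
The Jacobi symbol (46|343) = +1 (Zolotarev) agrees.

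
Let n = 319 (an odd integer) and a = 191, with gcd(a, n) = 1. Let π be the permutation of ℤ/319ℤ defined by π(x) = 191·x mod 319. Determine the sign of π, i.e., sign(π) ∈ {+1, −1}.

-1

Start at x=115: 115 → 273 → 146 → 133 → 202 → 302 → 262 → … (one orbit).
π_191 has 24 disjoint cycles with lengths [20, 20, 20, 20, 20, 20, 20, 20, 20, 20, 20, 20, 20, 20, 5, 5, 4, 4, 4, 4, 4, 4, 4, 1] on {0,…,318}.
With 24 cycles on 319 points, sign = (−1)^{319−24} = -1.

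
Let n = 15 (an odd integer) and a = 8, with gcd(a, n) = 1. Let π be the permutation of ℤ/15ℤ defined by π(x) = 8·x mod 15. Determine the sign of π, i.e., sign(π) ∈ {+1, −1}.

Orbit of 2 under x↦8x: [2, 1, 8, 4]… (length divides ord_15(8)).
π_8 has 5 disjoint cycles with lengths [4, 4, 4, 2, 1] on {0,…,14}.
15 − 5 = 10 transpositions; sign(π) = (−1)^10 = +1.
(8|15)_J = +1 (Zolotarev's lemma cross-check).

+1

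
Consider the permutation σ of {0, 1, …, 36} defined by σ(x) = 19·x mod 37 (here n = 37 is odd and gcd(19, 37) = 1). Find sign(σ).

-1

Start at x=5: 5 → 21 → 29 → 33 → 35 → 36 → 18 → … (one orbit).
2 cycles of lengths [36, 1].
sign(π) = (−1)^{n − #cycles} = (−1)^{37−2} = (−1)^35 = -1.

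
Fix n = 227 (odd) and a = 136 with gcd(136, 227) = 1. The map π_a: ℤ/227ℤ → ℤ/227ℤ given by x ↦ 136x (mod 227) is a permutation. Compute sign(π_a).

+1

Orbit of 74 under x↦136x: [74, 76, 121, 112, 23, 177, 10]… (length divides ord_227(136)).
The orbit structure of x ↦ 136x mod 227: 3 orbits of sizes [113, 113, 1].
sign(π) = (−1)^{n − #cycles} = (−1)^{227−3} = (−1)^224 = +1.
Zolotarev: (136|227) = +1, matching the cycle-count sign.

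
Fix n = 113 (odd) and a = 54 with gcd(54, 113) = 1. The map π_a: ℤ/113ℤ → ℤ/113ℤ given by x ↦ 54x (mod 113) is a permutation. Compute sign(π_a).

-1

Start at x=27: 27 → 102 → 84 → 16 → 73 → 100 → 89 → … (one orbit).
The orbit structure of x ↦ 54x mod 113: 2 orbits of sizes [112, 1].
113 − 2 = 111 transpositions; sign(π) = (−1)^111 = -1.
(54|113)_J = -1 (Zolotarev's lemma cross-check).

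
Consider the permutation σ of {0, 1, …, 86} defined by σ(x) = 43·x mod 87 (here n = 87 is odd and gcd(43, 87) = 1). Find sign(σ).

-1

Start at x=70: 70 → 52 → 61 → 13 → 37 → 25 → 31 → … (one orbit).
π_43 has 6 disjoint cycles with lengths [28, 28, 28, 1, 1, 1] on {0,…,86}.
sign(π) = (−1)^{n − #cycles} = (−1)^{87−6} = (−1)^81 = -1.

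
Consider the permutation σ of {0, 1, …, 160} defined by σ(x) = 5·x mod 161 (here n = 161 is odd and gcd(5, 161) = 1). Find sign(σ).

Trace 50: π^k(50) = [50, 89, 123, 132, 16, 80, 78] for k=0..6.
5 cycles of lengths [66, 66, 22, 6, 1].
sign(π) = (−1)^{n − #cycles} = (−1)^{161−5} = (−1)^156 = +1.

+1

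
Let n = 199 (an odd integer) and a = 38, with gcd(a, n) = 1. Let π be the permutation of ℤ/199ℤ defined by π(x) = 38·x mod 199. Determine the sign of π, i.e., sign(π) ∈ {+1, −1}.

Start at x=15: 15 → 172 → 168 → 16 → 11 → 20 → 163 → … (one orbit).
The orbit structure of x ↦ 38x mod 199: 2 orbits of sizes [198, 1].
With 2 cycles on 199 points, sign = (−1)^{199−2} = -1.
Zolotarev: (38|199) = -1, matching the cycle-count sign.

-1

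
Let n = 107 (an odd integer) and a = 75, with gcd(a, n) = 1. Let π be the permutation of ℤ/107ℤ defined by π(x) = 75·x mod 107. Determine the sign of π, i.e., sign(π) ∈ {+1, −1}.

+1

Trace 36: π^k(36) = [36, 25, 56, 27, 99, 42, 47] for k=0..6.
The orbit structure of x ↦ 75x mod 107: 3 orbits of sizes [53, 53, 1].
sign(π) = (−1)^{n − #cycles} = (−1)^{107−3} = (−1)^104 = +1.
Zolotarev: (75|107) = +1, matching the cycle-count sign.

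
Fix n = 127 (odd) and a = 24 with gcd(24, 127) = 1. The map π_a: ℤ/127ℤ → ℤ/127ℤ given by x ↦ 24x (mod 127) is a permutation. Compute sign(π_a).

Start at x=108: 108 → 52 → 105 → 107 → 28 → 37 → 126 → … (one orbit).
Cycle lengths of π_24 on ℤ/127ℤ: [18, 18, 18, 18, 18, 18, 18, 1]; 8 cycles in total.
Σ(ℓ_i−1) = 127−8 = 119; sign = (−1)^119 = -1.
Check: (24/127) = -1 by Zolotarev.

-1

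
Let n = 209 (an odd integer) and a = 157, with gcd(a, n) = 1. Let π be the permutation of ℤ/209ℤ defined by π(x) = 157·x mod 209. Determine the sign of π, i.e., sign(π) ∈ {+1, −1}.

+1

Orbit of 81 under x↦157x: [81, 177, 201, 207, 104, 26, 111]… (length divides ord_209(157)).
The orbit structure of x ↦ 157x mod 209: 9 orbits of sizes [45, 45, 45, 45, 9, 9, 5, 5, 1].
With 9 cycles on 209 points, sign = (−1)^{209−9} = +1.
Zolotarev: (157|209) = +1, matching the cycle-count sign.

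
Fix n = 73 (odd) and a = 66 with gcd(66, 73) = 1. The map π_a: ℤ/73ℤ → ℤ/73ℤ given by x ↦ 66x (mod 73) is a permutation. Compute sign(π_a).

-1

Orbit of 46 under x↦66x: [46, 43, 64, 63, 70, 21, 72]… (length divides ord_73(66)).
π_66 has 4 disjoint cycles with lengths [24, 24, 24, 1] on {0,…,72}.
Σ(ℓ_i−1) = 73−4 = 69; sign = (−1)^69 = -1.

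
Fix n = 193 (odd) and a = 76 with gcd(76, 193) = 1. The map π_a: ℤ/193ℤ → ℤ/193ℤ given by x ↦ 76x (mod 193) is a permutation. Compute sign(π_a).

Trace 72: π^k(72) = [72, 68, 150, 13, 23, 11, 64] for k=0..6.
Cycle lengths of π_76 on ℤ/193ℤ: [64, 64, 64, 1]; 4 cycles in total.
n − c = 193 − 4 = 189; sign = (−1)^189 = -1.

-1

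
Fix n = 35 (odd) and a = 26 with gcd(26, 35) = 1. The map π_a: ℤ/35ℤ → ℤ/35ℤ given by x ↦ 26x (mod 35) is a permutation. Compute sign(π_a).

Trace 31: π^k(31) = [31, 1, 26, 11, 6, 16] for k=0..5.
Decompose π into cycles: lengths [6, 6, 6, 6, 6, 1, 1, 1, 1, 1] (10 cycles, including the fixed point 0).
10 cycles on 35: each ℓ→(−1)^(ℓ−1), product (−1)^25 = -1.

-1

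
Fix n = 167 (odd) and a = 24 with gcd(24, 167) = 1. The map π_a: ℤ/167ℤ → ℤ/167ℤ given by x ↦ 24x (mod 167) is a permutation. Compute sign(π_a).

+1

Orbit of 63 under x↦24x: [63, 9, 49, 7, 1, 24, 75]… (length divides ord_167(24)).
Cycle lengths of π_24 on ℤ/167ℤ: [83, 83, 1]; 3 cycles in total.
n − c = 167 − 3 = 164; sign = (−1)^164 = +1.
Zolotarev: (24|167) = +1, matching the cycle-count sign.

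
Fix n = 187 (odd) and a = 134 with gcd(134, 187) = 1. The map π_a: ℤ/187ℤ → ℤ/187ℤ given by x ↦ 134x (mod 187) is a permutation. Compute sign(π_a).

Orbit of 103 under x↦134x: [103, 151, 38, 43, 152, 172, 47]… (length divides ord_187(134)).
8 cycles of lengths [40, 40, 40, 40, 10, 8, 8, 1].
Σ(ℓ_i−1) = 187−8 = 179; sign = (−1)^179 = -1.
Zolotarev: (134|187) = -1, matching the cycle-count sign.

-1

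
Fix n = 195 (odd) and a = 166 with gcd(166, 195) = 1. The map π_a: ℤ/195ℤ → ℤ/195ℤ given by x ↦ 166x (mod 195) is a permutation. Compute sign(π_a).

Trace 181: π^k(181) = [181, 16, 121, 1, 166, 61] for k=0..5.
π_166 has 45 disjoint cycles with lengths [6, 6, 6, 6, 6, 6, 6, 6, 6, 6, 6, 6, 6, 6, 6, 6, 6, 6, 6, 6, 6, 6, 6, 6, 6, 6, 6, 6, 6, 6, 1, 1, 1, 1, 1, 1, 1, 1, 1, 1, 1, 1, 1, 1, 1] on {0,…,194}.
n − c = 195 − 45 = 150; sign = (−1)^150 = +1.
(166|195)_J = +1 (Zolotarev's lemma cross-check).

+1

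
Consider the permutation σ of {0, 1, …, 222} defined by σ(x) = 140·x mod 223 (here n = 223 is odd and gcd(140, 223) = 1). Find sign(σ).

Start at x=83: 83 → 24 → 15 → 93 → 86 → 221 → 166 → … (one orbit).
The orbit structure of x ↦ 140x mod 223: 2 orbits of sizes [222, 1].
Σ(ℓ_i−1) = 223−2 = 221; sign = (−1)^221 = -1.

-1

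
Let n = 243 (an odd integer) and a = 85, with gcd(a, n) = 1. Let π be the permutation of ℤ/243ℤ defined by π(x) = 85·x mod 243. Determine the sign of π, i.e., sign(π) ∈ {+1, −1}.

+1

Orbit of 82 under x↦85x: [82, 166, 16, 145, 175, 52, 46]… (length divides ord_243(85)).
The orbit structure of x ↦ 85x mod 243: 11 orbits of sizes [81, 81, 27, 27, 9, 9, 3, 3, 1, 1, 1].
243 − 11 = 232 transpositions; sign(π) = (−1)^232 = +1.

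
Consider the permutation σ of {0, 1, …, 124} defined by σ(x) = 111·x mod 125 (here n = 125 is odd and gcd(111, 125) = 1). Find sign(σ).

Start at x=66: 66 → 76 → 61 → 21 → 81 → 116 → 1 → … (one orbit).
Cycle type of π: 25×4 + 5×4 + 1×5; total 13 cycles.
13 cycles on 125: each ℓ→(−1)^(ℓ−1), product (−1)^112 = +1.
Zolotarev: (111|125) = +1, matching the cycle-count sign.

+1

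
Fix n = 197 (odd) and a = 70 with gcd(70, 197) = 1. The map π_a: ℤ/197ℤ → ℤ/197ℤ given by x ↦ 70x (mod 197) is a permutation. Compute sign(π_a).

Start at x=187: 187 → 88 → 53 → 164 → 54 → 37 → 29 → … (one orbit).
Decompose π into cycles: lengths [49, 49, 49, 49, 1] (5 cycles, including the fixed point 0).
5 cycles on 197: each ℓ→(−1)^(ℓ−1), product (−1)^192 = +1.

+1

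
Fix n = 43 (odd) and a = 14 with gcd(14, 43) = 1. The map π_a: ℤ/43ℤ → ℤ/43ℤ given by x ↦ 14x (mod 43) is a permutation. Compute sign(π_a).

+1

Start at x=4: 4 → 13 → 10 → 11 → 25 → 6 → 41 → … (one orbit).
Decompose π into cycles: lengths [21, 21, 1] (3 cycles, including the fixed point 0).
Σ(ℓ_i−1) = 43−3 = 40; sign = (−1)^40 = +1.
Via Zolotarev, sign(π_{14}) = (14|43) = +1.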